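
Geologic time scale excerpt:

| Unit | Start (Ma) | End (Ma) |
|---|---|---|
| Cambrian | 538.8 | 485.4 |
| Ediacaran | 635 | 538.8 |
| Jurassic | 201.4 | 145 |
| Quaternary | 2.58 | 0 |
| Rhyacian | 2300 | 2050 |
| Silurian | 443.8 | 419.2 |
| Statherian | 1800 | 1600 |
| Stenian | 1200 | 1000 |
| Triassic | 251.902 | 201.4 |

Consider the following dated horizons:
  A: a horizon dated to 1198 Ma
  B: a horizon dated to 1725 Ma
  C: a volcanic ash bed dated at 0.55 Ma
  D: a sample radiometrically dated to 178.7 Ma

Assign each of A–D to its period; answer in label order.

A — Stenian; B — Statherian; C — Quaternary; D — Jurassic

A: 1198 Ma lies in 1200–1000 Ma, so Stenian.
B: 1725 Ma lies in 1800–1600 Ma, so Statherian.
C: 0.55 Ma lies in 2.58–0 Ma, so Quaternary.
D: 178.7 Ma lies in 201.4–145 Ma, so Jurassic.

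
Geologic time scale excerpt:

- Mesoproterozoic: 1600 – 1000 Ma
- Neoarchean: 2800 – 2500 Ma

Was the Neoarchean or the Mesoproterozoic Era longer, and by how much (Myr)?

Neoarchean: 2800 − 2500 = 300 Myr.
Mesoproterozoic: 1600 − 1000 = 600 Myr.
Difference: 600 − 300 = 300 Myr, so the Mesoproterozoic was longer.

Mesoproterozoic, by 300 million years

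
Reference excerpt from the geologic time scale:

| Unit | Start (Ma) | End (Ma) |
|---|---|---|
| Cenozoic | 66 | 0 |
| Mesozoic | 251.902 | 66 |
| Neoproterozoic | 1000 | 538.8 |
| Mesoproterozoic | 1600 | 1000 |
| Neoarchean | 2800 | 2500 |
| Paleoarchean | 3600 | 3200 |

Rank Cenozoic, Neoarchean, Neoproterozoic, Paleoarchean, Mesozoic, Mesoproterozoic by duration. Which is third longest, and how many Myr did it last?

Durations: Cenozoic 66; Neoarchean 300; Neoproterozoic 461.2; Paleoarchean 400; Mesozoic 185.902; Mesoproterozoic 600 Myr.
Sorted longest-first: Mesoproterozoic (600), Neoproterozoic (461.2), Paleoarchean (400), Neoarchean (300), Mesozoic (185.902), Cenozoic (66).
The third longest is Paleoarchean at 400 Myr.

Paleoarchean, 400 million years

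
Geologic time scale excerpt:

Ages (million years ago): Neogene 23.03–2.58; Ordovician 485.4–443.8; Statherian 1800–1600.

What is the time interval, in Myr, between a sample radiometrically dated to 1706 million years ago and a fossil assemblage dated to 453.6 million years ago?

1252.4 million years

1706 − 453.6 = 1252.4 million years.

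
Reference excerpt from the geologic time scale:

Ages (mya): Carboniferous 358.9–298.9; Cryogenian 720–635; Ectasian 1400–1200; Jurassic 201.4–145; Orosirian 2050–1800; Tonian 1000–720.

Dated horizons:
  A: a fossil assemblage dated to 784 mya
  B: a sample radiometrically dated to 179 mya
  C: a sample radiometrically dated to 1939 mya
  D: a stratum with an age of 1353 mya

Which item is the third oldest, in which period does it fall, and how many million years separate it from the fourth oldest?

A, in the Tonian; 605 million years to B

Sorted oldest-first by Ma: C (1939), D (1353), A (784), B (179).
The third oldest is A at 784 Ma, which lies in 1000–720 Ma: the Tonian.
The fourth oldest is B at 179 Ma; separation = |784 − 179| = 605 Myr.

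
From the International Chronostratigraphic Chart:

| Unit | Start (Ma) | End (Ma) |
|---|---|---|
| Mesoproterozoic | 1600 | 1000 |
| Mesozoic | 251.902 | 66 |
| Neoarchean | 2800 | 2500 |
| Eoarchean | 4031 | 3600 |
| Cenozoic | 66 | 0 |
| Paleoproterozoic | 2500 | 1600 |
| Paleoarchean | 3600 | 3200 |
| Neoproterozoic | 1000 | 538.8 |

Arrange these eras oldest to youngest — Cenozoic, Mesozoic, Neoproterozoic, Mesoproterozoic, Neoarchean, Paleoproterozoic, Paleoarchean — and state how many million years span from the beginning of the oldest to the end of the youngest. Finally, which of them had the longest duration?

Paleoarchean → Neoarchean → Paleoproterozoic → Mesoproterozoic → Neoproterozoic → Mesozoic → Cenozoic; total span 3600 Myr; longest is Paleoproterozoic

Start ages (Ma): Paleoarchean 3600, Neoarchean 2800, Paleoproterozoic 2500, Mesoproterozoic 1600, Neoproterozoic 1000, Mesozoic 251.902, Cenozoic 66.
Ordered oldest to youngest: Paleoarchean, Neoarchean, Paleoproterozoic, Mesoproterozoic, Neoproterozoic, Mesozoic, Cenozoic.
Span = 3600 − 0 = 3600 Myr.
Durations: Paleoarchean 400, Mesoproterozoic 600, Paleoproterozoic 900, Mesozoic 185.902, Neoarchean 300, Cenozoic 66, Neoproterozoic 461.2 → longest is Paleoproterozoic (900 Myr).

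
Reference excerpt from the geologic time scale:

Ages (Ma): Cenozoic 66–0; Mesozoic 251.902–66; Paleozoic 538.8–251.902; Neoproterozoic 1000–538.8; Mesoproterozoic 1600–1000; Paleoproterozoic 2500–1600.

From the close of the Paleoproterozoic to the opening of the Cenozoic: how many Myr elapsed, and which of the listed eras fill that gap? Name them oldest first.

1534 million years; Mesoproterozoic, Neoproterozoic, Paleozoic, Mesozoic

The Paleoproterozoic closes at 1600 Ma and the Cenozoic opens at 66 Ma, so the interval is 1600 − 66 = 1534 Myr.
An era fits inside if it starts at or after 1600 Ma and ends at or before 66 Ma; oldest first that gives Mesoproterozoic, Neoproterozoic, Paleozoic, Mesozoic.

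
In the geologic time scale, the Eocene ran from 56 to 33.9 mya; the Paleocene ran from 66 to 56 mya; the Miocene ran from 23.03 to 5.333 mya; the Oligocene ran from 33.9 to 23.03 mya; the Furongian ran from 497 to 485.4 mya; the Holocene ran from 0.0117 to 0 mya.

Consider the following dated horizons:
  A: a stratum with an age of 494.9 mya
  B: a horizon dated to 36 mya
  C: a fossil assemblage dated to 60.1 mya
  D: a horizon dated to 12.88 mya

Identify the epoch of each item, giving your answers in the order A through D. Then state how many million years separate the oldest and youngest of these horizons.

A — Furongian; B — Eocene; C — Paleocene; D — Miocene; span 482.02 million years

A: 494.9 Ma lies in 497–485.4 Ma, so Furongian.
B: 36 Ma lies in 56–33.9 Ma, so Eocene.
C: 60.1 Ma lies in 66–56 Ma, so Paleocene.
D: 12.88 Ma lies in 23.03–5.333 Ma, so Miocene.
Oldest = 494.9 Ma, youngest = 12.88 Ma → span 482.02 Myr.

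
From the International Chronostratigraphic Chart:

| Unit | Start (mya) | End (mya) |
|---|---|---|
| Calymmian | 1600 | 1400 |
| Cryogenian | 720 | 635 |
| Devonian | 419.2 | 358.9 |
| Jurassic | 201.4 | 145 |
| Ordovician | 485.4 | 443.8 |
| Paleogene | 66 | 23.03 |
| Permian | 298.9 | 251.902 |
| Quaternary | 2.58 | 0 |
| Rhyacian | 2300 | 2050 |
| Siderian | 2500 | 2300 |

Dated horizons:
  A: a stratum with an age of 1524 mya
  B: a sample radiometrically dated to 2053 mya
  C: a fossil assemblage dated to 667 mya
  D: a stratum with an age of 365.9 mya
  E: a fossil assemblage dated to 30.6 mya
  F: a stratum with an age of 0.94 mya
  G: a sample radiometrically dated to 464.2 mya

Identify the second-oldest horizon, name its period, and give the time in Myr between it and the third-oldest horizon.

A, in the Calymmian; 857 million years to C

Larger Ma means older, so oldest first: B 2053 > A 1524 > C 667 > G 464.2 > D 365.9 > E 30.6 > F 0.94.
Counting 2 along gives A (1524 Ma); the excerpt puts that inside the Calymmian, 1600–1400 Ma.
Next in line is C (667 Ma), and 1524 − 667 = 857 Myr.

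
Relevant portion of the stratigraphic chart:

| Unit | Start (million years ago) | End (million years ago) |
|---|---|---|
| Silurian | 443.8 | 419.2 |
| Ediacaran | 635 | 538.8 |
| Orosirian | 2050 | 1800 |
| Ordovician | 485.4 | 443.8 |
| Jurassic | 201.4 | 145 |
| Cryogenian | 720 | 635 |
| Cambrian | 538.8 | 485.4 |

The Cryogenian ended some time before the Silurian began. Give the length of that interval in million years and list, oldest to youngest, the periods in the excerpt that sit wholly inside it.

The Cryogenian closes at 635 Ma and the Silurian opens at 443.8 Ma, so the interval is 635 − 443.8 = 191.2 Myr.
A period fits inside if it starts at or after 635 Ma and ends at or before 443.8 Ma; oldest first that gives Ediacaran, Cambrian, Ordovician.

191.2 million years; Ediacaran, Cambrian, Ordovician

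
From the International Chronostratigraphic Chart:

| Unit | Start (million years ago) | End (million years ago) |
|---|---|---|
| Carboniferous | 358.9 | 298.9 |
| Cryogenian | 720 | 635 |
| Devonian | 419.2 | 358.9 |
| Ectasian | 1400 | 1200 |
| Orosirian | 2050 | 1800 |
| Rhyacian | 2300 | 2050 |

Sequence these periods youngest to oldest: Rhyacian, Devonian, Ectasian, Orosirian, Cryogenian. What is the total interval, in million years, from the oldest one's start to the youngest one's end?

Start ages (Ma): Rhyacian 2300, Orosirian 2050, Ectasian 1400, Cryogenian 720, Devonian 419.2.
Ordered youngest to oldest: Devonian, Cryogenian, Ectasian, Orosirian, Rhyacian.
Span = 2300 − 358.9 = 1941.1 Myr.

Devonian, Cryogenian, Ectasian, Orosirian, Rhyacian; total span 1941.1 Myr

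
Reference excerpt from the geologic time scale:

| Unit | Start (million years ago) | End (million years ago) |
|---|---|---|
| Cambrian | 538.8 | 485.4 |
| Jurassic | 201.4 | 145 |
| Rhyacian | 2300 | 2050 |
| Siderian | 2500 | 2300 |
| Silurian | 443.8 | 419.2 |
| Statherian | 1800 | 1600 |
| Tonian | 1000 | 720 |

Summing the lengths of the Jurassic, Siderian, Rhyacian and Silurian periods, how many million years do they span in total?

531 million years

Each duration: Jurassic = 56.4; Siderian = 200; Rhyacian = 250; Silurian = 24.6.
Sum: 56.4 + 200 + 250 + 24.6 = 531 Myr.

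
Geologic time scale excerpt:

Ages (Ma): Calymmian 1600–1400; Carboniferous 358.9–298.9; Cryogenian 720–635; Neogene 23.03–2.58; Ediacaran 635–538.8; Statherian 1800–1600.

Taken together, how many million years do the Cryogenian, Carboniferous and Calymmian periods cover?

Each duration: Cryogenian = 85; Carboniferous = 60; Calymmian = 200.
Sum: 85 + 60 + 200 = 345 Myr.

345 million years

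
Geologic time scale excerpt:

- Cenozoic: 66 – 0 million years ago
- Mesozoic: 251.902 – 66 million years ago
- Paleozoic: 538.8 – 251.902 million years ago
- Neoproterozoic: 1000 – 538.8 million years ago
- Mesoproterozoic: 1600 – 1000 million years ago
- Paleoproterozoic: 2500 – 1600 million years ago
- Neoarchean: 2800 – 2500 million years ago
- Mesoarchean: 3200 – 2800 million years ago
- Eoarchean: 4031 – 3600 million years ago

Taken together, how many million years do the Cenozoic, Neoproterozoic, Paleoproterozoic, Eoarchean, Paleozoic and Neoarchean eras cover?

Each duration: Cenozoic = 66; Neoproterozoic = 461.2; Paleoproterozoic = 900; Eoarchean = 431; Paleozoic = 286.898; Neoarchean = 300.
Sum: 66 + 461.2 + 900 + 431 + 286.898 + 300 = 2445.098 Myr.

2445.098 million years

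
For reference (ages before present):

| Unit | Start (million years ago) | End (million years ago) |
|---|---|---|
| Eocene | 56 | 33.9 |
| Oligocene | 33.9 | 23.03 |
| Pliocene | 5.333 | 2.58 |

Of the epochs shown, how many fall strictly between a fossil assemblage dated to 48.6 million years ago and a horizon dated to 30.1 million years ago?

The older date is 48.6 Ma and the younger is 30.1 Ma.
No epoch both begins after 48.6 Ma and ends before 30.1 Ma, so the count is 0.

0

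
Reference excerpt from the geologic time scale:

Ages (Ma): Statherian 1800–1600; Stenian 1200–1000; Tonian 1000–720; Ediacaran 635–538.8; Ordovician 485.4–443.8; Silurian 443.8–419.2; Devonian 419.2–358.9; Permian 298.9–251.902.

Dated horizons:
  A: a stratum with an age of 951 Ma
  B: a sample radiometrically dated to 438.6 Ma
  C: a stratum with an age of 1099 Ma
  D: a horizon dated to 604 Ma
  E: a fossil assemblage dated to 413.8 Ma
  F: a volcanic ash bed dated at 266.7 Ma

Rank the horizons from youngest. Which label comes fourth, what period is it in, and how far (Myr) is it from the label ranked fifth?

Smaller Ma means younger, so youngest first: F 266.7 < E 413.8 < B 438.6 < D 604 < A 951 < C 1099.
Counting 4 along gives D (604 Ma); the excerpt puts that inside the Ediacaran, 635–538.8 Ma.
Next in line is A (951 Ma), and 951 − 604 = 347 Myr.

D, in the Ediacaran; 347 million years to A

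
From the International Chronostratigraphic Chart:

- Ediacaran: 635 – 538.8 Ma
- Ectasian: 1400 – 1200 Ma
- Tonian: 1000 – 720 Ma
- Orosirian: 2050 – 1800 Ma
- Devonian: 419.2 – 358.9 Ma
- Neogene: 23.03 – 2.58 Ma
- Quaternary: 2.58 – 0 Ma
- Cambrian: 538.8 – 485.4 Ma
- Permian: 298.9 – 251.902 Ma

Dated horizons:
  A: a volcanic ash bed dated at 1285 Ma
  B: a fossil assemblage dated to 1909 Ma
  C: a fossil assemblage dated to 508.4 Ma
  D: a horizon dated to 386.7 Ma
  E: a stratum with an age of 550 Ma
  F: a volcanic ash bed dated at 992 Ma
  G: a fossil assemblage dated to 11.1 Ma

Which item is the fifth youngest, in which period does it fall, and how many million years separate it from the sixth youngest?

F, in the Tonian; 293 million years to A

Smaller Ma means younger, so youngest first: G 11.1 < D 386.7 < C 508.4 < E 550 < F 992 < A 1285 < B 1909.
Counting 5 along gives F (992 Ma); the excerpt puts that inside the Tonian, 1000–720 Ma.
Next in line is A (1285 Ma), and 1285 − 992 = 293 Myr.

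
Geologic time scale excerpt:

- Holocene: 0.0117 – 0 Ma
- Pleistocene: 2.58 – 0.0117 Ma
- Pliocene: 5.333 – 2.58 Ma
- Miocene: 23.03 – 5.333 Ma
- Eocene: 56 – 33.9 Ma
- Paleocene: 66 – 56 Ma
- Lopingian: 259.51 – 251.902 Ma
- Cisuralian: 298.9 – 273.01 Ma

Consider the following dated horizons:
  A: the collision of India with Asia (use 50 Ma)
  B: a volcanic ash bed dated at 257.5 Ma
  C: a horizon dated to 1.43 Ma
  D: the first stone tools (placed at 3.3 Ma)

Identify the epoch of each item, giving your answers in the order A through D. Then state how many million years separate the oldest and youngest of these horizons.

A — Eocene; B — Lopingian; C — Pleistocene; D — Pliocene; span 256.07 million years

A: 50 Ma lies in 56–33.9 Ma, so Eocene.
B: 257.5 Ma lies in 259.51–251.902 Ma, so Lopingian.
C: 1.43 Ma lies in 2.58–0.0117 Ma, so Pleistocene.
D: 3.3 Ma lies in 5.333–2.58 Ma, so Pliocene.
Oldest = 257.5 Ma, youngest = 1.43 Ma → span 256.07 Myr.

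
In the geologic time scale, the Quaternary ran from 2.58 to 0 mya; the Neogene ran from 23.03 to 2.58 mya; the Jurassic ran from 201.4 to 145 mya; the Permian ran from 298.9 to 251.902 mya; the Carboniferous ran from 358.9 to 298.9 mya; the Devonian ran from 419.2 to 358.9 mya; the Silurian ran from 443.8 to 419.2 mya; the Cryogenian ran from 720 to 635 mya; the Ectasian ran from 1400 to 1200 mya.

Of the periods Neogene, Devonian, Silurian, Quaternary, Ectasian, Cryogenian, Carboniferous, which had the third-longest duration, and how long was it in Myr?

Durations: Neogene 20.45; Devonian 60.3; Silurian 24.6; Quaternary 2.58; Ectasian 200; Cryogenian 85; Carboniferous 60 Myr.
Sorted longest-first: Ectasian (200), Cryogenian (85), Devonian (60.3), Carboniferous (60), Silurian (24.6), Neogene (20.45), Quaternary (2.58).
The third longest is Devonian at 60.3 Myr.

Devonian, 60.3 million years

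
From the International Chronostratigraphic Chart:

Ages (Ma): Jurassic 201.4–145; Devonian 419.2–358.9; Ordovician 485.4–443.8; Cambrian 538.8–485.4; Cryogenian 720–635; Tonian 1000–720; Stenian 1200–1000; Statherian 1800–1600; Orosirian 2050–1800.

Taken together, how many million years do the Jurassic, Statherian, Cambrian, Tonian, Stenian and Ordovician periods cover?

Duration is start − end for each: (201.4 − 145) + (1800 − 1600) + (538.8 − 485.4) + (1000 − 720) + (1200 − 1000) + (485.4 − 443.8).
That is 56.4 + 200 + 53.4 + 280 + 200 + 41.6, which totals 831.4 million years.

831.4 million years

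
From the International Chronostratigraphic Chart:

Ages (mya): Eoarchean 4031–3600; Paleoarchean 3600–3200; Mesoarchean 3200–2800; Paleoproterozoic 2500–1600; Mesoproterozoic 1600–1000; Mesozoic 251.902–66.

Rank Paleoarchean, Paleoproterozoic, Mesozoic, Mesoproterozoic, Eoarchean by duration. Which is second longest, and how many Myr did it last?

Mesoproterozoic, 600 million years

Start − end for each: Paleoarchean 3600 − 3200 = 400; Paleoproterozoic 2500 − 1600 = 900; Mesozoic 251.902 − 66 = 185.902; Mesoproterozoic 1600 − 1000 = 600; Eoarchean 4031 − 3600 = 431.
Ranking these from longest: Paleoproterozoic > Mesoproterozoic > Eoarchean > Paleoarchean > Mesozoic.
Position 2 in that ranking is Mesoproterozoic, which lasted 600 Myr.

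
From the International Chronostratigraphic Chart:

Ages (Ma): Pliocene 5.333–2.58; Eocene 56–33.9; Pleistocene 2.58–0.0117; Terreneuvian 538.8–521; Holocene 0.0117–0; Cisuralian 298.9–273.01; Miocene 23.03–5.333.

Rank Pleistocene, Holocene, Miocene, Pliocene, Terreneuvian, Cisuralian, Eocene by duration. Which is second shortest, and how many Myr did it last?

Pleistocene, 2.5683 million years

Start − end for each: Pleistocene 2.58 − 0.0117 = 2.5683; Holocene 0.0117 − 0 = 0.0117; Miocene 23.03 − 5.333 = 17.697; Pliocene 5.333 − 2.58 = 2.753; Terreneuvian 538.8 − 521 = 17.8; Cisuralian 298.9 − 273.01 = 25.89; Eocene 56 − 33.9 = 22.1.
Ranking these from shortest: Holocene < Pleistocene < Pliocene < Miocene < Terreneuvian < Eocene < Cisuralian.
Position 2 in that ranking is Pleistocene, which lasted 2.5683 Myr.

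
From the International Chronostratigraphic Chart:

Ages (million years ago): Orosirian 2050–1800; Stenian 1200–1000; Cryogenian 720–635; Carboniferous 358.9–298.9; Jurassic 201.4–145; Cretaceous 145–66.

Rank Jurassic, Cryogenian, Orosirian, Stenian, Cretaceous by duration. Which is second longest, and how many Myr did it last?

Stenian, 200 million years

Start − end for each: Jurassic 201.4 − 145 = 56.4; Cryogenian 720 − 635 = 85; Orosirian 2050 − 1800 = 250; Stenian 1200 − 1000 = 200; Cretaceous 145 − 66 = 79.
Ranking these from longest: Orosirian > Stenian > Cryogenian > Cretaceous > Jurassic.
Position 2 in that ranking is Stenian, which lasted 200 Myr.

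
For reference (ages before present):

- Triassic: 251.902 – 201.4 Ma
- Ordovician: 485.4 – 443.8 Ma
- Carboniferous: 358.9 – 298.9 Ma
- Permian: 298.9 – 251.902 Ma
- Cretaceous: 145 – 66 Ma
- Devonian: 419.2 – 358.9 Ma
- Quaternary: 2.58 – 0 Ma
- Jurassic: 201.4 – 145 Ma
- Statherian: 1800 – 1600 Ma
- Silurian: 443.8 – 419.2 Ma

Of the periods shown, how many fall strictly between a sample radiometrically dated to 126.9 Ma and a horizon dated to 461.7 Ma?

The older date is 461.7 Ma and the younger is 126.9 Ma.
Periods with start < 461.7 and end > 126.9 Ma: Silurian (443.8–419.2), Devonian (419.2–358.9), Carboniferous (358.9–298.9), Permian (298.9–251.902), Triassic (251.902–201.4), Jurassic (201.4–145).
That is 6 complete periods.

6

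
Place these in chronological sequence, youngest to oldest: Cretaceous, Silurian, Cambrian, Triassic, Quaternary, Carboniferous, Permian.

Era membership (oldest first within each) — Paleozoic: Cambrian, Silurian, Carboniferous, Permian; Mesozoic: Triassic, Cretaceous; Cenozoic: Quaternary. Paleozoic precedes Mesozoic, which precedes Cenozoic. Concatenating the groups in that era order and then reversing gives youngest to oldest.

Quaternary → Cretaceous → Triassic → Permian → Carboniferous → Silurian → Cambrian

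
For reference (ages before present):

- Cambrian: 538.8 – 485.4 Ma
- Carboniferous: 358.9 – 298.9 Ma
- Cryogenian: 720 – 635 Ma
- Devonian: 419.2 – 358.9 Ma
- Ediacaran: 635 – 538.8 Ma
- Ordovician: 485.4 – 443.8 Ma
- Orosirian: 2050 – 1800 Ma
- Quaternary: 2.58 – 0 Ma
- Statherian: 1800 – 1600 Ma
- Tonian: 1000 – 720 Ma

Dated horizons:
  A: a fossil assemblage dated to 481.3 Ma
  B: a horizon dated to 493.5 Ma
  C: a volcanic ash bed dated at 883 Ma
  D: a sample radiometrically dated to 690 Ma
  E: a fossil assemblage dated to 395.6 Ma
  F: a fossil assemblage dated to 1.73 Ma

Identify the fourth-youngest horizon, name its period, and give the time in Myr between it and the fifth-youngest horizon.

B, in the Cambrian; 196.5 million years to D

Sorted youngest-first by Ma: F (1.73), E (395.6), A (481.3), B (493.5), D (690), C (883).
The fourth youngest is B at 493.5 Ma, which lies in 538.8–485.4 Ma: the Cambrian.
The fifth youngest is D at 690 Ma; separation = |493.5 − 690| = 196.5 Myr.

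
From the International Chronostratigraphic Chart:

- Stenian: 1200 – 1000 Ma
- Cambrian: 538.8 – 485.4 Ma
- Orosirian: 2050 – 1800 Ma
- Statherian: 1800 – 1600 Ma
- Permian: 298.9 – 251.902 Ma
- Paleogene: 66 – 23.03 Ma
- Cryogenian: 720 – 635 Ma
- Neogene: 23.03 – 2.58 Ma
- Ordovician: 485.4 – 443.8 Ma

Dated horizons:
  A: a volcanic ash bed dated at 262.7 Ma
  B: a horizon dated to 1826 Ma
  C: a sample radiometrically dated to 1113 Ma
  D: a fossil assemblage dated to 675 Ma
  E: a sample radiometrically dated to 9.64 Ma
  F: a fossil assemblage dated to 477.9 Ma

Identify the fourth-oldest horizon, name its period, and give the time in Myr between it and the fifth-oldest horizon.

Sorted oldest-first by Ma: B (1826), C (1113), D (675), F (477.9), A (262.7), E (9.64).
The fourth oldest is F at 477.9 Ma, which lies in 485.4–443.8 Ma: the Ordovician.
The fifth oldest is A at 262.7 Ma; separation = |477.9 − 262.7| = 215.2 Myr.

F, in the Ordovician; 215.2 million years to A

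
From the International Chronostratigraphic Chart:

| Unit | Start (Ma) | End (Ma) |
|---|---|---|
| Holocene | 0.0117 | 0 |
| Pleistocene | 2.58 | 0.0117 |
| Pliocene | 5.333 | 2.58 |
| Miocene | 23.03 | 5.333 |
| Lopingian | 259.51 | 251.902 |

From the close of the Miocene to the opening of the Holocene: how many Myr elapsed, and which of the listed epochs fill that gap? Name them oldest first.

The Miocene closes at 5.333 Ma and the Holocene opens at 0.0117 Ma, so the interval is 5.333 − 0.0117 = 5.3213 Myr.
An epoch fits inside if it starts at or after 5.333 Ma and ends at or before 0.0117 Ma; oldest first that gives Pliocene, Pleistocene.

5.3213 million years; Pliocene, Pleistocene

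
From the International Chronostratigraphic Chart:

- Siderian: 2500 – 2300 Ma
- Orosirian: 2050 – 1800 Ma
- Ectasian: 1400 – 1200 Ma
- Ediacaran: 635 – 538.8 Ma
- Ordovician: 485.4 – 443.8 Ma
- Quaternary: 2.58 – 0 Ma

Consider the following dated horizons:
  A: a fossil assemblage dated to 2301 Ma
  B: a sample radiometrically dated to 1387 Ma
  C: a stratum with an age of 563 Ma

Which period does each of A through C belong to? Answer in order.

A — Siderian; B — Ectasian; C — Ediacaran

A: 2301 Ma lies in 2500–2300 Ma, so Siderian.
B: 1387 Ma lies in 1400–1200 Ma, so Ectasian.
C: 563 Ma lies in 635–538.8 Ma, so Ediacaran.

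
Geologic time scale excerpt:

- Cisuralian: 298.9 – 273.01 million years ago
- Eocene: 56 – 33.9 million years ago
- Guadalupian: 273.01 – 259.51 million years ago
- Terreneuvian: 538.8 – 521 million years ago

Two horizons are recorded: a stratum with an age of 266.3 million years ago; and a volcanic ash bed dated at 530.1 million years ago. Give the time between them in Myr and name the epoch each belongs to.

Elapsed time: 530.1 − 266.3 = 263.8 Myr.
266.3 Ma lies within 273.01–259.51 Ma: Guadalupian.
530.1 Ma lies within 538.8–521 Ma: Terreneuvian.

263.8 million years apart; the first in the Guadalupian, the second in the Terreneuvian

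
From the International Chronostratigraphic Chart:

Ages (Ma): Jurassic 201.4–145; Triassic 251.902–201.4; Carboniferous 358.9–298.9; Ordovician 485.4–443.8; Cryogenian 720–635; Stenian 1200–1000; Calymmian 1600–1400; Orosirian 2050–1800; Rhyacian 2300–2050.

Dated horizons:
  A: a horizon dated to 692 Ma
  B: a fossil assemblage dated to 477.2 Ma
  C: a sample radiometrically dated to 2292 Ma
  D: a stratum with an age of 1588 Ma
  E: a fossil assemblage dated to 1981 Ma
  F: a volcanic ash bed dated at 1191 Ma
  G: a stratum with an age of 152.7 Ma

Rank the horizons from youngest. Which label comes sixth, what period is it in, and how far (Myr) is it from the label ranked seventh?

E, in the Orosirian; 311 million years to C

Smaller Ma means younger, so youngest first: G 152.7 < B 477.2 < A 692 < F 1191 < D 1588 < E 1981 < C 2292.
Counting 6 along gives E (1981 Ma); the excerpt puts that inside the Orosirian, 2050–1800 Ma.
Next in line is C (2292 Ma), and 2292 − 1981 = 311 Myr.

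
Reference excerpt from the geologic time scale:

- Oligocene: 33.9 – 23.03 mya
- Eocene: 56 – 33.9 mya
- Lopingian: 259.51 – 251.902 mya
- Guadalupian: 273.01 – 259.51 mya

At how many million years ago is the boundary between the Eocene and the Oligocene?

33.9 mya

The Eocene ends and the Oligocene begins at 33.9 mya.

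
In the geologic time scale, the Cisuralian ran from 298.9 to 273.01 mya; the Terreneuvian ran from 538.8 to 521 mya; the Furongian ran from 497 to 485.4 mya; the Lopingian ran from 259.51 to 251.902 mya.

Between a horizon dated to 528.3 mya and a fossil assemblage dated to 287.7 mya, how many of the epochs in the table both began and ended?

The older date is 528.3 Ma and the younger is 287.7 Ma.
Epochs with start < 528.3 and end > 287.7 Ma: Furongian (497–485.4).
That is 1 complete epoch.

1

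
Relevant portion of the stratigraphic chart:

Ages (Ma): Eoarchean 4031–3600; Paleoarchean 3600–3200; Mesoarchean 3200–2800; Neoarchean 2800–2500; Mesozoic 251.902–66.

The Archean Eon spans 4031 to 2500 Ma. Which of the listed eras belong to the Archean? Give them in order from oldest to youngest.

Eoarchean, Paleoarchean, Mesoarchean, Neoarchean

Eras with both bounds inside 4031–2500 Ma: Eoarchean (4031–3600), Paleoarchean (3600–3200), Mesoarchean (3200–2800), Neoarchean (2800–2500).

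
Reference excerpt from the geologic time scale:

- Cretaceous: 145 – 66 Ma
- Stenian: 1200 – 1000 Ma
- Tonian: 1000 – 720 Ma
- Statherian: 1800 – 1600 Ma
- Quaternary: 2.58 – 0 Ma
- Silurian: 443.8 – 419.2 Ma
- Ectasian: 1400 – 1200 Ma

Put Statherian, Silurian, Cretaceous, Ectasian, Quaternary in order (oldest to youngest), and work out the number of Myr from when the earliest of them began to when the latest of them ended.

Statherian → Ectasian → Silurian → Cretaceous → Quaternary; total span 1800 Myr

From the excerpt: Statherian 1800–1600; Silurian 443.8–419.2; Cretaceous 145–66; Ectasian 1400–1200; Quaternary 2.58–0 (Ma).
Larger Ma is earlier, so the oldest is Statherian and the youngest is Quaternary; oldest to youngest: Statherian, Ectasian, Silurian, Cretaceous, Quaternary.
Oldest start 1800 minus youngest end 0 gives 1800 Myr overall.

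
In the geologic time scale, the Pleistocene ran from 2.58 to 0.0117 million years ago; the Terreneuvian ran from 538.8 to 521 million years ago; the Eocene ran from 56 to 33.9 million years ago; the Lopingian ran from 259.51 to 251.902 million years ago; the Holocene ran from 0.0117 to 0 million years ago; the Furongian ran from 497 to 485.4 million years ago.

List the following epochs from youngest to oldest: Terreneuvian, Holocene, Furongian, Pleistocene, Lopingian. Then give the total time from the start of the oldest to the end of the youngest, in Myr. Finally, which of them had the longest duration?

Start ages (Ma): Terreneuvian 538.8, Furongian 497, Lopingian 259.51, Pleistocene 2.58, Holocene 0.0117.
Ordered youngest to oldest: Holocene, Pleistocene, Lopingian, Furongian, Terreneuvian.
Span = 538.8 − 0 = 538.8 Myr.
Durations: Furongian 11.6, Holocene 0.0117, Pleistocene 2.5683, Terreneuvian 17.8, Lopingian 7.608 → longest is Terreneuvian (17.8 Myr).

Holocene, Pleistocene, Lopingian, Furongian, Terreneuvian; total span 538.8 Myr; longest is Terreneuvian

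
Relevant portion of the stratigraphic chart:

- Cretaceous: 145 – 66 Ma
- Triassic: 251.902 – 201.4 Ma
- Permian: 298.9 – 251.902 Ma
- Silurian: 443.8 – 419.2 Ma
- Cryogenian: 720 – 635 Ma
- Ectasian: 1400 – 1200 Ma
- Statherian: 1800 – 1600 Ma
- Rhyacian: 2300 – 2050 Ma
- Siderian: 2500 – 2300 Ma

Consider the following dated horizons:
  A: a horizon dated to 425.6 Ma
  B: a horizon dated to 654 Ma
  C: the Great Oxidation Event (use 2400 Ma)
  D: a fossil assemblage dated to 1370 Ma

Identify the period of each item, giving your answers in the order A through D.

Match each age against the start–end ranges in the excerpt: A = 425.6 Ma → Silurian (443.8–419.2); B = 654 Ma → Cryogenian (720–635); C = 2400 Ma → Siderian (2500–2300); D = 1370 Ma → Ectasian (1400–1200).

A — Silurian; B — Cryogenian; C — Siderian; D — Ectasian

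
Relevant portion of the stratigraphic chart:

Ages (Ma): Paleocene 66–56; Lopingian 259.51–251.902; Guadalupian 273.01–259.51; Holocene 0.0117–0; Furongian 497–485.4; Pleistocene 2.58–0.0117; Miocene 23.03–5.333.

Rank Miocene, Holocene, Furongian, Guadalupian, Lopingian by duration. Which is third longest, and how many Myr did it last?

Durations: Miocene 17.697; Holocene 0.0117; Furongian 11.6; Guadalupian 13.5; Lopingian 7.608 Myr.
Sorted longest-first: Miocene (17.697), Guadalupian (13.5), Furongian (11.6), Lopingian (7.608), Holocene (0.0117).
The third longest is Furongian at 11.6 Myr.

Furongian, 11.6 million years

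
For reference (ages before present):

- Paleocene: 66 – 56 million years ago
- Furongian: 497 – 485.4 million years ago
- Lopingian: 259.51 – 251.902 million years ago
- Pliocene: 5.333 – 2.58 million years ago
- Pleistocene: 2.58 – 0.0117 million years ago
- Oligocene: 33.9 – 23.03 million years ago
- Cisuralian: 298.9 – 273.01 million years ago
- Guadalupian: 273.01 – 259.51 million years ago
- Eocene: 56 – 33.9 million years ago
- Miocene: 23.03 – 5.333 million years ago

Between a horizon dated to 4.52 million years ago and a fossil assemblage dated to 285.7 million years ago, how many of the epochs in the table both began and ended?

6

The older date is 285.7 Ma and the younger is 4.52 Ma.
Epochs with start < 285.7 and end > 4.52 Ma: Guadalupian (273.01–259.51), Lopingian (259.51–251.902), Paleocene (66–56), Eocene (56–33.9), Oligocene (33.9–23.03), Miocene (23.03–5.333).
That is 6 complete epochs.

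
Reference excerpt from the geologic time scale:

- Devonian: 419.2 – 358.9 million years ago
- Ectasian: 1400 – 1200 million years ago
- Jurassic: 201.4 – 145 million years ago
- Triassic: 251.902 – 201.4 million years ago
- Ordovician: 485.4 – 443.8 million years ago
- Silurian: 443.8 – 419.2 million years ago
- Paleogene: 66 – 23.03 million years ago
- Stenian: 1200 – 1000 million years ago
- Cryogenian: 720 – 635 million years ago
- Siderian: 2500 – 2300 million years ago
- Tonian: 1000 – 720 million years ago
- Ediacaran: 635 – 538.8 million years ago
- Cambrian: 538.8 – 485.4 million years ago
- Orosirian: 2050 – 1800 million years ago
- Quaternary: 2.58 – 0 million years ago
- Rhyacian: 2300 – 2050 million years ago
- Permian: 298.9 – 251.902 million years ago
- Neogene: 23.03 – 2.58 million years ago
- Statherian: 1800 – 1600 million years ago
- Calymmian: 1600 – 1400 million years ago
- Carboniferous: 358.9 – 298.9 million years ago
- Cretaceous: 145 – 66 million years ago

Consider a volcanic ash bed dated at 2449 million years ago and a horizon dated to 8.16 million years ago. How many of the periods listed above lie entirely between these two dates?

The older date is 2449 Ma and the younger is 8.16 Ma.
Periods with start < 2449 and end > 8.16 Ma: Rhyacian (2300–2050), Orosirian (2050–1800), Statherian (1800–1600), Calymmian (1600–1400), Ectasian (1400–1200), Stenian (1200–1000), Tonian (1000–720), Cryogenian (720–635), Ediacaran (635–538.8), Cambrian (538.8–485.4), Ordovician (485.4–443.8), Silurian (443.8–419.2), Devonian (419.2–358.9), Carboniferous (358.9–298.9), Permian (298.9–251.902), Triassic (251.902–201.4), Jurassic (201.4–145), Cretaceous (145–66), Paleogene (66–23.03).
That is 19 complete periods.

19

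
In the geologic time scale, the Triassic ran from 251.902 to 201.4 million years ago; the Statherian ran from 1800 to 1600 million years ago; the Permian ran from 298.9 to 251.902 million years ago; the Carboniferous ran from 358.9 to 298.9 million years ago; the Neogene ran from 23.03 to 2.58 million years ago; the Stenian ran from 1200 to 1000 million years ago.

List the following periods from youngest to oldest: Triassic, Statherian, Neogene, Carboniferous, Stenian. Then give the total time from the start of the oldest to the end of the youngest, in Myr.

Start ages (Ma): Statherian 1800, Stenian 1200, Carboniferous 358.9, Triassic 251.902, Neogene 23.03.
Ordered youngest to oldest: Neogene, Triassic, Carboniferous, Stenian, Statherian.
Span = 1800 − 2.58 = 1797.42 Myr.

Neogene, Triassic, Carboniferous, Stenian, Statherian; total span 1797.42 Myr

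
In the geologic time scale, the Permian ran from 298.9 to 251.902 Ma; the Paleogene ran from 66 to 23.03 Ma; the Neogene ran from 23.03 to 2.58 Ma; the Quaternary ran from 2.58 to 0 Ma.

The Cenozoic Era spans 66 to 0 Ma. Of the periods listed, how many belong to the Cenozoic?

3

Periods inside 66–0 Ma: Paleogene, Neogene, Quaternary — 3 in total.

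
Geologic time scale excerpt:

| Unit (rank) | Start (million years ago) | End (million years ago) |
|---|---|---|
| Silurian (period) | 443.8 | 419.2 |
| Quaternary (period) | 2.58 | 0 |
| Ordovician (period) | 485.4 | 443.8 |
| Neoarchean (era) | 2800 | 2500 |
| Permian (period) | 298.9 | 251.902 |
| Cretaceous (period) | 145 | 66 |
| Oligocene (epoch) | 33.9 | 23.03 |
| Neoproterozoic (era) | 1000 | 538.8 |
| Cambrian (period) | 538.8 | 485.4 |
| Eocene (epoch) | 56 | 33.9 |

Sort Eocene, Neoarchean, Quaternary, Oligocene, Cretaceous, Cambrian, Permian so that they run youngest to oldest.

Read off each span (Ma): Eocene 56–33.9; Neoarchean 2800–2500; Quaternary 2.58–0; Oligocene 33.9–23.03; Cretaceous 145–66; Cambrian 538.8–485.4; Permian 298.9–251.902.
Larger Ma is older, so oldest→youngest is Neoarchean, Cambrian, Permian, Cretaceous, Eocene, Oligocene, Quaternary; reverse it for youngest→oldest.

Quaternary, then Oligocene, then Eocene, then Cretaceous, then Permian, then Cambrian, then Neoarchean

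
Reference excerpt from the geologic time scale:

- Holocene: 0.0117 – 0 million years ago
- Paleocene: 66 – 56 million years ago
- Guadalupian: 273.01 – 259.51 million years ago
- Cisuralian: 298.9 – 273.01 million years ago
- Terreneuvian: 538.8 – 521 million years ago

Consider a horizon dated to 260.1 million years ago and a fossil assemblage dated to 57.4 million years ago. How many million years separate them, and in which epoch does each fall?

Elapsed time: 260.1 − 57.4 = 202.7 Myr.
260.1 Ma lies within 273.01–259.51 Ma: Guadalupian.
57.4 Ma lies within 66–56 Ma: Paleocene.

202.7 million years apart; the first in the Guadalupian, the second in the Paleocene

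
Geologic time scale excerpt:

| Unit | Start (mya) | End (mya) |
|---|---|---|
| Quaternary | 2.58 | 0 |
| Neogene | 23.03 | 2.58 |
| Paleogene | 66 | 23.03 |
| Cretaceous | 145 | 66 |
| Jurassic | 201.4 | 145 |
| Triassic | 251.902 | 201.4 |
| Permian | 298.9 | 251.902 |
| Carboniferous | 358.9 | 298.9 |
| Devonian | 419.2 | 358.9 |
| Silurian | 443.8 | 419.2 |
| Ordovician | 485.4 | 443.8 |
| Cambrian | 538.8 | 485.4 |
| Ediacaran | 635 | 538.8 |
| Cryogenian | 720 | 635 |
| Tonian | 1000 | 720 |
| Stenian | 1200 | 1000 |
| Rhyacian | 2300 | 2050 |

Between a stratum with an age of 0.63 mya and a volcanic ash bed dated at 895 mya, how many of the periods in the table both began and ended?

13

The older date is 895 Ma and the younger is 0.63 Ma.
Periods with start < 895 and end > 0.63 Ma: Cryogenian (720–635), Ediacaran (635–538.8), Cambrian (538.8–485.4), Ordovician (485.4–443.8), Silurian (443.8–419.2), Devonian (419.2–358.9), Carboniferous (358.9–298.9), Permian (298.9–251.902), Triassic (251.902–201.4), Jurassic (201.4–145), Cretaceous (145–66), Paleogene (66–23.03), Neogene (23.03–2.58).
That is 13 complete periods.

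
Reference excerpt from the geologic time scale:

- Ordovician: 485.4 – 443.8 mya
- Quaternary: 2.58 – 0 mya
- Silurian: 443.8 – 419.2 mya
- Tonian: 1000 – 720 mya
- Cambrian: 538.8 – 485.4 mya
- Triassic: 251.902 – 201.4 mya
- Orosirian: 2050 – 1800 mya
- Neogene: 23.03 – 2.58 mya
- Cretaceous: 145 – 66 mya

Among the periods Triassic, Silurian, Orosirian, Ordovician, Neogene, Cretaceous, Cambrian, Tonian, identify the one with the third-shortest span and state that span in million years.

Start − end for each: Triassic 251.902 − 201.4 = 50.502; Silurian 443.8 − 419.2 = 24.6; Orosirian 2050 − 1800 = 250; Ordovician 485.4 − 443.8 = 41.6; Neogene 23.03 − 2.58 = 20.45; Cretaceous 145 − 66 = 79; Cambrian 538.8 − 485.4 = 53.4; Tonian 1000 − 720 = 280.
Ranking these from shortest: Neogene < Silurian < Ordovician < Triassic < Cambrian < Cretaceous < Orosirian < Tonian.
Position 3 in that ranking is Ordovician, which lasted 41.6 Myr.

Ordovician, 41.6 million years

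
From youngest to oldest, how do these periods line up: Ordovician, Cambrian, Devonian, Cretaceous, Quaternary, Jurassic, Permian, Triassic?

Group by era (each group listed oldest first) — Paleozoic: Cambrian, Ordovician, Devonian, Permian; Mesozoic: Triassic, Jurassic, Cretaceous; Cenozoic: Quaternary. The eras run Paleozoic → Mesozoic → Cenozoic. Concatenating the groups in that era order and then reversing gives youngest to oldest.

Quaternary, then Cretaceous, then Jurassic, then Triassic, then Permian, then Devonian, then Ordovician, then Cambrian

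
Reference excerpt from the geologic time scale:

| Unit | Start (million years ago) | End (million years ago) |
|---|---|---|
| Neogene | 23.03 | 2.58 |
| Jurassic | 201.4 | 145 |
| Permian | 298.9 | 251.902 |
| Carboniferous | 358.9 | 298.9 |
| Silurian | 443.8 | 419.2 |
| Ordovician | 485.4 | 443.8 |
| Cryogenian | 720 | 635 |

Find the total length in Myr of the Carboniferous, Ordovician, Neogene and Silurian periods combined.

146.65 million years

Each duration: Carboniferous = 60; Ordovician = 41.6; Neogene = 20.45; Silurian = 24.6.
Sum: 60 + 41.6 + 20.45 + 24.6 = 146.65 Myr.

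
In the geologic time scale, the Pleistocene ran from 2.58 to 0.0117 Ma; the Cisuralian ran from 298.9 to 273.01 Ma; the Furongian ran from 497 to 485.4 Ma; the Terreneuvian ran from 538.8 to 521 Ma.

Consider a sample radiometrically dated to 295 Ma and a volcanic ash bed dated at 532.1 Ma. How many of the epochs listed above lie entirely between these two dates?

The older date is 532.1 Ma and the younger is 295 Ma.
Epochs with start < 532.1 and end > 295 Ma: Furongian (497–485.4).
That is 1 complete epoch.

1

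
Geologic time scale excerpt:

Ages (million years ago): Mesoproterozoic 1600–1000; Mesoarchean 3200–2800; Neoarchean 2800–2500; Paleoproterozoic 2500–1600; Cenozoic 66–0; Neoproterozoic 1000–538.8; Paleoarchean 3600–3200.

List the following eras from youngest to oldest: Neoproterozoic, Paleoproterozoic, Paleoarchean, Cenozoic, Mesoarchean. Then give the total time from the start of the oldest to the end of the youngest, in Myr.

Start ages (Ma): Paleoarchean 3600, Mesoarchean 3200, Paleoproterozoic 2500, Neoproterozoic 1000, Cenozoic 66.
Ordered youngest to oldest: Cenozoic, Neoproterozoic, Paleoproterozoic, Mesoarchean, Paleoarchean.
Span = 3600 − 0 = 3600 Myr.

Cenozoic → Neoproterozoic → Paleoproterozoic → Mesoarchean → Paleoarchean; total span 3600 Myr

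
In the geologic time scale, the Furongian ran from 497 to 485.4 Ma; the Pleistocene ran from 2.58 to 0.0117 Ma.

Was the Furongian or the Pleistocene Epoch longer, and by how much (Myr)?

Furongian: 497 − 485.4 = 11.6 Myr.
Pleistocene: 2.58 − 0.0117 = 2.5683 Myr.
Difference: 11.6 − 2.5683 = 9.0317 Myr, so the Furongian was longer.

Furongian, by 9.0317 million years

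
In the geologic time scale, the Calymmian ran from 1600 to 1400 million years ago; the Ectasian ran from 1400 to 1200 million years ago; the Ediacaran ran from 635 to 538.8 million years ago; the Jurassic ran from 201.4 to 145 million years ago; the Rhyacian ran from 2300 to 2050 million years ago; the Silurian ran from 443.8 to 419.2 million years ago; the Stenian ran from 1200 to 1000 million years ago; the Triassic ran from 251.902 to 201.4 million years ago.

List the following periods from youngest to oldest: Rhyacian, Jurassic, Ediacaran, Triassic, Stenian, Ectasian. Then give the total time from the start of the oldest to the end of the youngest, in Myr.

Jurassic → Triassic → Ediacaran → Stenian → Ectasian → Rhyacian; total span 2155 Myr

From the excerpt: Rhyacian 2300–2050; Jurassic 201.4–145; Ediacaran 635–538.8; Triassic 251.902–201.4; Stenian 1200–1000; Ectasian 1400–1200 (Ma).
Larger Ma is earlier, so the oldest is Rhyacian and the youngest is Jurassic; youngest to oldest: Jurassic, Triassic, Ediacaran, Stenian, Ectasian, Rhyacian.
Oldest start 2300 minus youngest end 145 gives 2155 Myr overall.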